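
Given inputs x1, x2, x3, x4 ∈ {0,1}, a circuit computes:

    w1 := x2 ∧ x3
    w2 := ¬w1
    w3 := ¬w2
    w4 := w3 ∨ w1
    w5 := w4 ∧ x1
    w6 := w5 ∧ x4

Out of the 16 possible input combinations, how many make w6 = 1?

w6 = w5 ∧ x4 must be 1, so both w5 = 1 and x4 = 1.
Satisfying assignments:
  x1=1, x2=1, x3=1, x4=1

1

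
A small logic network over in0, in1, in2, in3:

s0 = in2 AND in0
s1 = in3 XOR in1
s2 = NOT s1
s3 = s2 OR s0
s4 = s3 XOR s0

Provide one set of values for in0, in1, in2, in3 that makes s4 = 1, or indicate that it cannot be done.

in0=1, in1=0, in2=0, in3=0

s4 = s3 XOR s0 must be 1, so s3 and s0 differ.
Check with in0=1, in1=0, in2=0, in3=0:
s0 = in2 AND in0 = 0 AND 1 = 0
s1 = in3 XOR in1 = 0 XOR 0 = 0
s2 = NOT s1 = NOT 0 = 1
s3 = s2 OR s0 = 1 OR 0 = 1
s4 = s3 XOR s0 = 1 XOR 0 = 1
So s4 = 1 as required.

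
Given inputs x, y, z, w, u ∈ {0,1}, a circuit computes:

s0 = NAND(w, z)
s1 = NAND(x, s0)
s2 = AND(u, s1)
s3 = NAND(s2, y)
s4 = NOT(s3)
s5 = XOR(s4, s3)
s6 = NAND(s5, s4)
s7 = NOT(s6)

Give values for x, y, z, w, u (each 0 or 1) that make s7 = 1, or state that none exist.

x=0, y=1, z=1, w=1, u=1

Check with x=0, y=1, z=1, w=1, u=1:
s0 = NAND(w, z) = NAND(1, 1) = 0
s1 = NAND(x, s0) = NAND(0, 0) = 1
s2 = AND(u, s1) = AND(1, 1) = 1
s3 = NAND(s2, y) = NAND(1, 1) = 0
s4 = NOT(s3) = NOT 0 = 1
s5 = XOR(s4, s3) = XOR(1, 0) = 1
s6 = NAND(s5, s4) = NAND(1, 1) = 0
s7 = NOT(s6) = NOT 0 = 1
So s7 = 1 as required.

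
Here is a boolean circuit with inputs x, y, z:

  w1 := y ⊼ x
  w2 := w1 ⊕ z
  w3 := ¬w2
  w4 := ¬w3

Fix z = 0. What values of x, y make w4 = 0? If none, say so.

w4 = ¬w3 must be 0, so w3 = 1.
Check with z = 0 and x=1, y=1:
w1 = y ⊼ x = 1 ⊼ 1 = 0
w2 = w1 ⊕ z = 0 ⊕ 0 = 0
w3 = ¬w2 = ¬0 = 1
w4 = ¬w3 = ¬1 = 0
So w4 = 0.

x=1, y=1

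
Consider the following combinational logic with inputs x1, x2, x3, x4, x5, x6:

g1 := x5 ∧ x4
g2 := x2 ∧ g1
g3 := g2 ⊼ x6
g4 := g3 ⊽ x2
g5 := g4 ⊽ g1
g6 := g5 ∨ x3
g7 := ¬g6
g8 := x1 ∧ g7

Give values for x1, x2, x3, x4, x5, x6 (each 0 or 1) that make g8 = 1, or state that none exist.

g8 = x1 ∧ g7 must be 1, so both x1 = 1 and g7 = 1.
g7 = ¬g6 must be 1, so g6 = 0.
g6 = g5 ∨ x3 must be 0, so both g5 = 0 and x3 = 0.
Check with x1=1, x2=0, x3=0, x4=1, x5=1, x6=1:
g1 = x5 ∧ x4 = 1 ∧ 1 = 1
g2 = x2 ∧ g1 = 0 ∧ 1 = 0
g3 = g2 ⊼ x6 = 0 ⊼ 1 = 1
g4 = g3 ⊽ x2 = 1 ⊽ 0 = 0
g5 = g4 ⊽ g1 = 0 ⊽ 1 = 0
g6 = g5 ∨ x3 = 0 ∨ 0 = 0
g7 = ¬g6 = ¬0 = 1
g8 = x1 ∧ g7 = 1 ∧ 1 = 1
So g8 = 1 as required.

x1=1, x2=0, x3=0, x4=1, x5=1, x6=1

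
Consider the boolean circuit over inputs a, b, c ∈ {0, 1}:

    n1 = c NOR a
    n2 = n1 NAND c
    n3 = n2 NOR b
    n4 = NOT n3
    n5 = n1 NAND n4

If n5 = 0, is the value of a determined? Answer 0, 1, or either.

0

n5 = n1 NAND n4 must be 0, so both n1 = 1 and n4 = 1.
n1 = c NOR a must be 1, so both c = 0 and a = 0.
Every assignment with n5 = 0 has a = 0; there are 2 such assignment(s).
  a=0, b=0, c=0
  a=0, b=1, c=0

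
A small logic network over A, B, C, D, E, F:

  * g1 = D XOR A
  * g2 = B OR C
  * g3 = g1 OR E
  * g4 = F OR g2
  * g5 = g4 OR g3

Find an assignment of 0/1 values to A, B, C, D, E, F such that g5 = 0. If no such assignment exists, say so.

A=0, B=0, C=0, D=0, E=0, F=0

g5 = g4 OR g3 must be 0, so both g4 = 0 and g3 = 0.
g4 = F OR g2 must be 0, so both F = 0 and g2 = 0.
g3 = g1 OR E must be 0, so both g1 = 0 and E = 0.
Check with A=0, B=0, C=0, D=0, E=0, F=0:
g1 = D XOR A = 0 XOR 0 = 0
g2 = B OR C = 0 OR 0 = 0
g3 = g1 OR E = 0 OR 0 = 0
g4 = F OR g2 = 0 OR 0 = 0
g5 = g4 OR g3 = 0 OR 0 = 0
So g5 = 0 as required.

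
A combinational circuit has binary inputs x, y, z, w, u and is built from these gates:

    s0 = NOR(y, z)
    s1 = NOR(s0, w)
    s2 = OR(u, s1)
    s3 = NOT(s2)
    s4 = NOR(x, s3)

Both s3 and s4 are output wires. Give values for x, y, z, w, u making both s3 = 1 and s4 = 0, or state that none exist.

Check with x=1, y=0, z=1, w=1, u=0:
s0 = NOR(y, z) = NOR(0, 1) = 0
s1 = NOR(s0, w) = NOR(0, 1) = 0
s2 = OR(u, s1) = OR(0, 0) = 0
s3 = NOT(s2) = NOT 0 = 1
s4 = NOR(x, s3) = NOR(1, 1) = 0
So s3 = 1 and s4 = 0.

x=1, y=0, z=1, w=1, u=0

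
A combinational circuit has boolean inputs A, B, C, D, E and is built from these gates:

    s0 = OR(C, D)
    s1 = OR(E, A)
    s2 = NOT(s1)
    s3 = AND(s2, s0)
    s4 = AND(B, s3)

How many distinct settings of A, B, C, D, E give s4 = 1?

s4 = AND(B, s3) must be 1, so both B = 1 and s3 = 1.
s3 = AND(s2, s0) must be 1, so both s2 = 1 and s0 = 1.
Satisfying assignments:
  A=0, B=1, C=0, D=1, E=0
  A=0, B=1, C=1, D=0, E=0
  A=0, B=1, C=1, D=1, E=0

3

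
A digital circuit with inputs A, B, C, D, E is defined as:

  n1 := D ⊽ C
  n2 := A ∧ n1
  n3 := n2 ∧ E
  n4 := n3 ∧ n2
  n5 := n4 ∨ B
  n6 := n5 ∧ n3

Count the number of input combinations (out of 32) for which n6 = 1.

2

n6 = n5 ∧ n3 must be 1, so both n5 = 1 and n3 = 1.
Enumerating the 32 input combinations, 2 give n6 = 1 and 30 give n6 = 0.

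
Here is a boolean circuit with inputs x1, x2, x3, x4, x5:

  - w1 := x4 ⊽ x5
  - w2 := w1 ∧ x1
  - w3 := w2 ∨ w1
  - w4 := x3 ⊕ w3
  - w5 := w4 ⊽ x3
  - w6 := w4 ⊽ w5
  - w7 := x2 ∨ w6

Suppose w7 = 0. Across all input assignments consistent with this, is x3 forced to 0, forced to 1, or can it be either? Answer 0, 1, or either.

either

Both values of x3 occur among assignments with w7 = 0:
  x3=0: x1=0, x2=0, x3=0, x4=0, x5=0
  x3=1: x1=0, x2=0, x3=1, x4=0, x5=1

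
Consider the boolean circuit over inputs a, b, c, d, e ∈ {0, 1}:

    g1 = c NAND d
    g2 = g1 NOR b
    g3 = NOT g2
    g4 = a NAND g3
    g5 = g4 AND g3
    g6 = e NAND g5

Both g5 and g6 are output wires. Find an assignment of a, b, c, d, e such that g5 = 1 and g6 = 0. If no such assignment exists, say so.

a=0 b=1 c=1 d=1 e=1

Check with a=0 b=1 c=1 d=1 e=1:
g1 = c NAND d = 1 NAND 1 = 0
g2 = g1 NOR b = 0 NOR 1 = 0
g3 = NOT g2 = NOT 0 = 1
g4 = a NAND g3 = 0 NAND 1 = 1
g5 = g4 AND g3 = 1 AND 1 = 1
g6 = e NAND g5 = 1 NAND 1 = 0
So g5 = 1 and g6 = 0.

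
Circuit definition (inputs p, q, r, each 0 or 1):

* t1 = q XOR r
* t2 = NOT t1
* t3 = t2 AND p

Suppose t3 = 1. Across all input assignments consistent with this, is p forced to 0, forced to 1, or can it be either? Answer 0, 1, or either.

1

t3 = t2 AND p must be 1, so both t2 = 1 and p = 1.
Every assignment with t3 = 1 has p = 1; there are 2 such assignment(s).
  p=1, q=0, r=0
  p=1, q=1, r=1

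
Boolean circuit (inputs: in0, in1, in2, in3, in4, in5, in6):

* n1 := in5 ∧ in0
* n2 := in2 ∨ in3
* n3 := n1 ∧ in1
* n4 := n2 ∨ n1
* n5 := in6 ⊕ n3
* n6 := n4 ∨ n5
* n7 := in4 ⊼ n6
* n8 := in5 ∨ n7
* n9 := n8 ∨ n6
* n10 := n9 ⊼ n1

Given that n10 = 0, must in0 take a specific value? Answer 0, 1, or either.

1

n10 = n9 ⊼ n1 must be 0, so both n9 = 1 and n1 = 1.
n9 = n8 ∨ n6 must be 1, so at least one of n8, n6 is 1.
Every assignment with n10 = 0 has in0 = 1; there are 32 such assignment(s).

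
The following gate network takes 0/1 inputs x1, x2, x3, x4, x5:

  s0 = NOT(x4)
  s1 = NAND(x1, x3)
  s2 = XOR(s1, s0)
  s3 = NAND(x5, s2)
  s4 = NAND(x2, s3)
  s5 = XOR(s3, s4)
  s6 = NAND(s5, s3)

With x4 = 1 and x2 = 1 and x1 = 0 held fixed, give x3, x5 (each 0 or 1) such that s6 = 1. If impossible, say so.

Check with x4 = 1 and x2 = 1 and x1 = 0 and x3=1, x5=1:
s0 = NOT(x4) = NOT 1 = 0
s1 = NAND(x1, x3) = NAND(0, 1) = 1
s2 = XOR(s1, s0) = XOR(1, 0) = 1
s3 = NAND(x5, s2) = NAND(1, 1) = 0
s4 = NAND(x2, s3) = NAND(1, 0) = 1
s5 = XOR(s3, s4) = XOR(0, 1) = 1
s6 = NAND(s5, s3) = NAND(1, 0) = 1
So s6 = 1.

x3=1 x5=1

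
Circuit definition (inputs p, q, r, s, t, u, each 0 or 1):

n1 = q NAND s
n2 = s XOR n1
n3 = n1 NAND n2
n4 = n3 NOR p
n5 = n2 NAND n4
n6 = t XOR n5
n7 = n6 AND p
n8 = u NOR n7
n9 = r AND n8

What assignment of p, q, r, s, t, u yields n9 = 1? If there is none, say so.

Check with p=0, q=0, r=1, s=0, t=0, u=0:
n1 = q NAND s = 0 NAND 0 = 1
n2 = s XOR n1 = 0 XOR 1 = 1
n3 = n1 NAND n2 = 1 NAND 1 = 0
n4 = n3 NOR p = 0 NOR 0 = 1
n5 = n2 NAND n4 = 1 NAND 1 = 0
n6 = t XOR n5 = 0 XOR 0 = 0
n7 = n6 AND p = 0 AND 0 = 0
n8 = u NOR n7 = 0 NOR 0 = 1
n9 = r AND n8 = 1 AND 1 = 1
So n9 = 1 as required.

p=0, q=0, r=1, s=0, t=0, u=0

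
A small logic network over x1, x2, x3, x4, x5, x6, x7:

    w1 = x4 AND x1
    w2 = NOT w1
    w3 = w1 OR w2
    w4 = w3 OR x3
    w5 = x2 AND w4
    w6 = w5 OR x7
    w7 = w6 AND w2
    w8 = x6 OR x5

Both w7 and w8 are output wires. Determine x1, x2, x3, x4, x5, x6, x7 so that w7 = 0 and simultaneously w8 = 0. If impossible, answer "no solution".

Check with x1=1, x2=0, x3=1, x4=0, x5=0, x6=0, x7=0:
w1 = x4 AND x1 = 0 AND 1 = 0
w2 = NOT w1 = NOT 0 = 1
w3 = w1 OR w2 = 0 OR 1 = 1
w4 = w3 OR x3 = 1 OR 1 = 1
w5 = x2 AND w4 = 0 AND 1 = 0
w6 = w5 OR x7 = 0 OR 0 = 0
w7 = w6 AND w2 = 0 AND 1 = 0
w8 = x6 OR x5 = 0 OR 0 = 0
So w7 = 0 and w8 = 0.

x1=1, x2=0, x3=1, x4=0, x5=0, x6=0, x7=0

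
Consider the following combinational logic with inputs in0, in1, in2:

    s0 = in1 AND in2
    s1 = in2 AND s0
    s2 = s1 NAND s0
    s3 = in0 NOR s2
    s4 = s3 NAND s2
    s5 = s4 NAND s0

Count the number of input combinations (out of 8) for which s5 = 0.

s5 = s4 NAND s0 must be 0, so both s4 = 1 and s0 = 1.
s4 = s3 NAND s2 must be 1, so at least one of s3, s2 is 0.
Satisfying assignments:
  in0=0, in1=1, in2=1
  in0=1, in1=1, in2=1

2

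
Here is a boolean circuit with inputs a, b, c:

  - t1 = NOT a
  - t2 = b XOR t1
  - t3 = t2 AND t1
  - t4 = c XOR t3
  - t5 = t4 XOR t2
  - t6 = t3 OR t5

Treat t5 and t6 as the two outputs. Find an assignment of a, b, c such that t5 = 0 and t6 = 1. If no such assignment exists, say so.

Check with a=0, b=0, c=0:
t1 = NOT a = NOT 0 = 1
t2 = b XOR t1 = 0 XOR 1 = 1
t3 = t2 AND t1 = 1 AND 1 = 1
t4 = c XOR t3 = 0 XOR 1 = 1
t5 = t4 XOR t2 = 1 XOR 1 = 0
t6 = t3 OR t5 = 1 OR 0 = 1
So t5 = 0 and t6 = 1.

a=0, b=0, c=0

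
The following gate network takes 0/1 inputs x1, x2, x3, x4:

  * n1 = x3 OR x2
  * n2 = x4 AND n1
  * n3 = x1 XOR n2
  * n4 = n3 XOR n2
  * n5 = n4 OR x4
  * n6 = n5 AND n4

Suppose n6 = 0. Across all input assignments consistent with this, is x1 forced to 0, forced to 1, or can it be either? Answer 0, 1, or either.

n6 = n5 AND n4 must be 0, so at least one of n5, n4 is 0.
Every assignment with n6 = 0 has x1 = 0; there are 8 such assignment(s).

0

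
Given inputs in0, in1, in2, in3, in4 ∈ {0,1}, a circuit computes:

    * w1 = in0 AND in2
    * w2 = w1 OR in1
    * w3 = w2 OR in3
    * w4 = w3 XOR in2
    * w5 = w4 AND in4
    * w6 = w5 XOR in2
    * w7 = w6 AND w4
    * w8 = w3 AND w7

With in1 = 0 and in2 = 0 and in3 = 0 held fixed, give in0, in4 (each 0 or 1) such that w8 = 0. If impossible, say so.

w8 = w3 AND w7 must be 0, so at least one of w3, w7 is 0.
Check with in1 = 0 and in2 = 0 and in3 = 0 and in0=0, in4=1:
w1 = in0 AND in2 = 0 AND 0 = 0
w2 = w1 OR in1 = 0 OR 0 = 0
w3 = w2 OR in3 = 0 OR 0 = 0
w4 = w3 XOR in2 = 0 XOR 0 = 0
w5 = w4 AND in4 = 0 AND 1 = 0
w6 = w5 XOR in2 = 0 XOR 0 = 0
w7 = w6 AND w4 = 0 AND 0 = 0
w8 = w3 AND w7 = 0 AND 0 = 0
So w8 = 0.

in0=0 in4=1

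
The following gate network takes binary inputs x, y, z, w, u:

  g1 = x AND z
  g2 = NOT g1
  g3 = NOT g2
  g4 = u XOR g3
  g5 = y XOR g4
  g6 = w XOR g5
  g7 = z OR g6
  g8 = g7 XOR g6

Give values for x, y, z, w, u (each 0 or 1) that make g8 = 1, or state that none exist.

x=1, y=0, z=1, w=1, u=0

Check with x=1, y=0, z=1, w=1, u=0:
g1 = x AND z = 1 AND 1 = 1
g2 = NOT g1 = NOT 1 = 0
g3 = NOT g2 = NOT 0 = 1
g4 = u XOR g3 = 0 XOR 1 = 1
g5 = y XOR g4 = 0 XOR 1 = 1
g6 = w XOR g5 = 1 XOR 1 = 0
g7 = z OR g6 = 1 OR 0 = 1
g8 = g7 XOR g6 = 1 XOR 0 = 1
So g8 = 1 as required.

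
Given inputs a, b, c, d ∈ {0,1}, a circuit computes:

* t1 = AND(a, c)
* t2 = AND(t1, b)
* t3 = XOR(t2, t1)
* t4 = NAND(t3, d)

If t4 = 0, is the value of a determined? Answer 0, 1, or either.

t4 = NAND(t3, d) must be 0, so both t3 = 1 and d = 1.
t3 = XOR(t2, t1) must be 1, so t2 and t1 differ.
Every assignment with t4 = 0 has a = 1; there are 1 such assignment(s).
  a=1, b=0, c=1, d=1

1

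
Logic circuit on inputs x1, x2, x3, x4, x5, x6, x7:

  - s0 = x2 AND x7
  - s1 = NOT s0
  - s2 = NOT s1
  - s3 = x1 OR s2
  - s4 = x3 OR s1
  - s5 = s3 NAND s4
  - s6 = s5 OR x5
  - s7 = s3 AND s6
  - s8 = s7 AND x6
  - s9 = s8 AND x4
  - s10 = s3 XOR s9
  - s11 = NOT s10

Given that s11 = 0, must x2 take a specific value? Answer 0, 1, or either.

either

Both values of x2 occur among assignments with s11 = 0:
  x2=0: x1=1, x2=0, x3=0, x4=0, x5=0, x6=0, x7=0
  x2=1: x1=0, x2=1, x3=0, x4=0, x5=0, x6=0, x7=1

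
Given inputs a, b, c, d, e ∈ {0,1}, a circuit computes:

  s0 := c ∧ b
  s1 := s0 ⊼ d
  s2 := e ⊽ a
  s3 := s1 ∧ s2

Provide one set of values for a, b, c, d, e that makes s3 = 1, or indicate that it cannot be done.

s3 = s1 ∧ s2 must be 1, so both s1 = 1 and s2 = 1.
s1 = s0 ⊼ d must be 1, so at least one of s0, d is 0.
s2 = e ⊽ a must be 1, so both e = 0 and a = 0.
Check with a=0, b=0, c=1, d=0, e=0:
s0 = c ∧ b = 1 ∧ 0 = 0
s1 = s0 ⊼ d = 0 ⊼ 0 = 1
s2 = e ⊽ a = 0 ⊽ 0 = 1
s3 = s1 ∧ s2 = 1 ∧ 1 = 1
So s3 = 1 as required.

a=0, b=0, c=1, d=0, e=0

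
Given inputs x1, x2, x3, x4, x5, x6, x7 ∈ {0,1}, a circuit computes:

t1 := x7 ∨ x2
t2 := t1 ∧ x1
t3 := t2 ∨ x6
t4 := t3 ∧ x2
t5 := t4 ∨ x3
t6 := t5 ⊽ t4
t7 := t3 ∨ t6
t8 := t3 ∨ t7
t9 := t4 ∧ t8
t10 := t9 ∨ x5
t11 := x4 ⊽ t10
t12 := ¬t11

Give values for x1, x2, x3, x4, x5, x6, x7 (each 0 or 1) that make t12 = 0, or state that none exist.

t12 = ¬t11 must be 0, so t11 = 1.
t11 = x4 ⊽ t10 must be 1, so both x4 = 0 and t10 = 0.
Check with x1=1, x2=0, x3=1, x4=0, x5=0, x6=1, x7=0:
t1 = x7 ∨ x2 = 0 ∨ 0 = 0
t2 = t1 ∧ x1 = 0 ∧ 1 = 0
t3 = t2 ∨ x6 = 0 ∨ 1 = 1
t4 = t3 ∧ x2 = 1 ∧ 0 = 0
t5 = t4 ∨ x3 = 0 ∨ 1 = 1
t6 = t5 ⊽ t4 = 1 ⊽ 0 = 0
t7 = t3 ∨ t6 = 1 ∨ 0 = 1
t8 = t3 ∨ t7 = 1 ∨ 1 = 1
t9 = t4 ∧ t8 = 0 ∧ 1 = 0
t10 = t9 ∨ x5 = 0 ∨ 0 = 0
t11 = x4 ⊽ t10 = 0 ⊽ 0 = 1
t12 = ¬t11 = ¬1 = 0
So t12 = 0 as required.

x1=1, x2=0, x3=1, x4=0, x5=0, x6=1, x7=0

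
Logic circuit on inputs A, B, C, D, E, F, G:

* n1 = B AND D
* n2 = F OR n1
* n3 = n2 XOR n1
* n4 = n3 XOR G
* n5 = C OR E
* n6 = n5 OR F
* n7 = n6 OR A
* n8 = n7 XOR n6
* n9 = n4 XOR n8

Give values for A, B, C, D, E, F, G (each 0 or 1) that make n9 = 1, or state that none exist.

Check with A=0, B=1, C=1, D=1, E=1, F=0, G=1:
n1 = B AND D = 1 AND 1 = 1
n2 = F OR n1 = 0 OR 1 = 1
n3 = n2 XOR n1 = 1 XOR 1 = 0
n4 = n3 XOR G = 0 XOR 1 = 1
n5 = C OR E = 1 OR 1 = 1
n6 = n5 OR F = 1 OR 0 = 1
n7 = n6 OR A = 1 OR 0 = 1
n8 = n7 XOR n6 = 1 XOR 1 = 0
n9 = n4 XOR n8 = 1 XOR 0 = 1
So n9 = 1 as required.

A=0, B=1, C=1, D=1, E=1, F=0, G=1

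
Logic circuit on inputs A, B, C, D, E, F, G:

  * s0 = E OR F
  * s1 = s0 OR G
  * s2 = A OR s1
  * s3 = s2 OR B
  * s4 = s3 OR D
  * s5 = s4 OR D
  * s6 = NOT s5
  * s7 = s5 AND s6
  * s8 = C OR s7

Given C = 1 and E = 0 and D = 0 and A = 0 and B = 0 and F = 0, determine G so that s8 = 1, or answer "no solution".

G=0

Check with C = 1 and E = 0 and D = 0 and A = 0 and B = 0 and F = 0 and G=0:
s0 = E OR F = 0 OR 0 = 0
s1 = s0 OR G = 0 OR 0 = 0
s2 = A OR s1 = 0 OR 0 = 0
s3 = s2 OR B = 0 OR 0 = 0
s4 = s3 OR D = 0 OR 0 = 0
s5 = s4 OR D = 0 OR 0 = 0
s6 = NOT s5 = NOT 0 = 1
s7 = s5 AND s6 = 0 AND 1 = 0
s8 = C OR s7 = 1 OR 0 = 1
So s8 = 1.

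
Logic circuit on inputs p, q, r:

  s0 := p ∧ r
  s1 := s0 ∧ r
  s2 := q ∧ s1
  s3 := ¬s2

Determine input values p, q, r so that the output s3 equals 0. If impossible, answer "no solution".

p=1, q=1, r=1

s3 = ¬s2 must be 0, so s2 = 1.
Check with p=1, q=1, r=1:
s0 = p ∧ r = 1 ∧ 1 = 1
s1 = s0 ∧ r = 1 ∧ 1 = 1
s2 = q ∧ s1 = 1 ∧ 1 = 1
s3 = ¬s2 = ¬1 = 0
So s3 = 0 as required.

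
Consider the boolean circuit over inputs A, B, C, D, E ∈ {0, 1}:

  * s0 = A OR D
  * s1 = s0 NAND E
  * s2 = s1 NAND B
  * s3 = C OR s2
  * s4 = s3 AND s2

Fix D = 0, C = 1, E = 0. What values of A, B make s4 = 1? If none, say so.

s4 = s3 AND s2 must be 1, so both s3 = 1 and s2 = 1.
s3 = C OR s2 must be 1, so at least one of C, s2 is 1.
Check with D = 0, C = 1, E = 0 and A=0, B=0:
s0 = A OR D = 0 OR 0 = 0
s1 = s0 NAND E = 0 NAND 0 = 1
s2 = s1 NAND B = 1 NAND 0 = 1
s3 = C OR s2 = 1 OR 1 = 1
s4 = s3 AND s2 = 1 AND 1 = 1
So s4 = 1.

A=0, B=0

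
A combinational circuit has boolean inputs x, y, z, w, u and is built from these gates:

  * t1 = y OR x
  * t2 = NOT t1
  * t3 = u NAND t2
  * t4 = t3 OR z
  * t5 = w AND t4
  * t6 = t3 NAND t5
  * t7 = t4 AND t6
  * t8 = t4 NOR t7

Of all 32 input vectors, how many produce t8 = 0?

30

t8 = t4 NOR t7 must be 0, so at least one of t4, t7 is 1.
Enumerating the 32 input combinations, 30 give t8 = 0 and 2 give t8 = 1.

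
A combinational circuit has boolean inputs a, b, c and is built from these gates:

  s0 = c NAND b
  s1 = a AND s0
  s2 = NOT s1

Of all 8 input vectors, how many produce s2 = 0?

3

s2 = NOT s1 must be 0, so s1 = 1.
s1 = a AND s0 must be 1, so both a = 1 and s0 = 1.
Satisfying assignments:
  a=1, b=0, c=0
  a=1, b=0, c=1
  a=1, b=1, c=0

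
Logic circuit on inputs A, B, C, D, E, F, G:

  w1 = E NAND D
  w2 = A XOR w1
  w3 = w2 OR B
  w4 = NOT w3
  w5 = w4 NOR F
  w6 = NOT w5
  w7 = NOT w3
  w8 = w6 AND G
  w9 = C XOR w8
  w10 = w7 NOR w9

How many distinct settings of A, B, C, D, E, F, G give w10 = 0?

w10 = w7 NOR w9 must be 0, so at least one of w7, w9 is 1.
Enumerating the 128 input combinations, 80 give w10 = 0 and 48 give w10 = 1.

80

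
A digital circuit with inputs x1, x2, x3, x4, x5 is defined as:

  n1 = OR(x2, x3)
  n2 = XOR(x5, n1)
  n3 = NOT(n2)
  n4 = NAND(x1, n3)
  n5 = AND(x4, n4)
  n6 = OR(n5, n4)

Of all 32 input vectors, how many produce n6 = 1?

24

n6 = OR(n5, n4) must be 1, so at least one of n5, n4 is 1.
Enumerating the 32 input combinations, 24 give n6 = 1 and 8 give n6 = 0.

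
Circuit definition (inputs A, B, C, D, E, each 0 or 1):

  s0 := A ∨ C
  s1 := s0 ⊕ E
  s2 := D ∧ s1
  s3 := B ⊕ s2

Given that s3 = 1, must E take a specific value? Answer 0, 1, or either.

Both values of E occur among assignments with s3 = 1:
  E=0: A=0, B=0, C=1, D=1, E=0
  E=1: A=0, B=0, C=0, D=1, E=1

either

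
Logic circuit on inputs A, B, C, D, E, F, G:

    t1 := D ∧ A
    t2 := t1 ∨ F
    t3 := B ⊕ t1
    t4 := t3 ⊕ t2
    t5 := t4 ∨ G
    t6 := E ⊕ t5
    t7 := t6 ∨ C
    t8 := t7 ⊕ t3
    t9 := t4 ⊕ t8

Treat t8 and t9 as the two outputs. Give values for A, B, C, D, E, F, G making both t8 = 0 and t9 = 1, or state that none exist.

Check with A=0 B=1 C=1 D=0 E=1 F=0 G=1:
t1 = D ∧ A = 0 ∧ 0 = 0
t2 = t1 ∨ F = 0 ∨ 0 = 0
t3 = B ⊕ t1 = 1 ⊕ 0 = 1
t4 = t3 ⊕ t2 = 1 ⊕ 0 = 1
t5 = t4 ∨ G = 1 ∨ 1 = 1
t6 = E ⊕ t5 = 1 ⊕ 1 = 0
t7 = t6 ∨ C = 0 ∨ 1 = 1
t8 = t7 ⊕ t3 = 1 ⊕ 1 = 0
t9 = t4 ⊕ t8 = 1 ⊕ 0 = 1
So t8 = 0 and t9 = 1.

A=0 B=1 C=1 D=0 E=1 F=0 G=1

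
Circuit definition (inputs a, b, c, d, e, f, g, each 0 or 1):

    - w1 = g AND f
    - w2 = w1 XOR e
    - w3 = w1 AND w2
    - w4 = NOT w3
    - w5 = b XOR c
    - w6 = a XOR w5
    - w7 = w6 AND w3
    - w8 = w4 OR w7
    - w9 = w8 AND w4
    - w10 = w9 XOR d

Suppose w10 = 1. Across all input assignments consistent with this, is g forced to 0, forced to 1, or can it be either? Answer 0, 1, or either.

Both values of g occur among assignments with w10 = 1:
  g=0: a=0, b=0, c=0, d=0, e=0, f=0, g=0
  g=1: a=0, b=0, c=0, d=0, e=0, f=0, g=1

either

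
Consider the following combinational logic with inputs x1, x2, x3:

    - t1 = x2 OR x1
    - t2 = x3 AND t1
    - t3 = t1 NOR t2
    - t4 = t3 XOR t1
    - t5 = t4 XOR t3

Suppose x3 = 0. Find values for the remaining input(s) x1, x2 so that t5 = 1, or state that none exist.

x1=0, x2=1

t5 = t4 XOR t3 must be 1, so t4 and t3 differ.
Check with x3 = 0 and x1=0, x2=1:
t1 = x2 OR x1 = 1 OR 0 = 1
t2 = x3 AND t1 = 0 AND 1 = 0
t3 = t1 NOR t2 = 1 NOR 0 = 0
t4 = t3 XOR t1 = 0 XOR 1 = 1
t5 = t4 XOR t3 = 1 XOR 0 = 1
So t5 = 1.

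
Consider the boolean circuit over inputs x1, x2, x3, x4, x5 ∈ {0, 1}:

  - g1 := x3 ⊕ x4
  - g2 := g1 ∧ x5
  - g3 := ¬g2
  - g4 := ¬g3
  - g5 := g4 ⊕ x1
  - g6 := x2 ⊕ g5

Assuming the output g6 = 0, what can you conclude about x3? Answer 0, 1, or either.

Both values of x3 occur among assignments with g6 = 0:
  x3=0: x1=0, x2=0, x3=0, x4=0, x5=0
  x3=1: x1=0, x2=0, x3=1, x4=0, x5=0

either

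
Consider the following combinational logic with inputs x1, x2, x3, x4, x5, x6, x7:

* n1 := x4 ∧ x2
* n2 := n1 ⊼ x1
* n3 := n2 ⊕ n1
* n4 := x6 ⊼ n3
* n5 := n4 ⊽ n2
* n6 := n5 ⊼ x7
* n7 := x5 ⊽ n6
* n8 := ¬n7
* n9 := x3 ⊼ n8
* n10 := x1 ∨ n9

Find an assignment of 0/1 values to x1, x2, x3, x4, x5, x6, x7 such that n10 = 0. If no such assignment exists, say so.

Check with x1=0, x2=1, x3=1, x4=1, x5=0, x6=1, x7=1:
n1 = x4 ∧ x2 = 1 ∧ 1 = 1
n2 = n1 ⊼ x1 = 1 ⊼ 0 = 1
n3 = n2 ⊕ n1 = 1 ⊕ 1 = 0
n4 = x6 ⊼ n3 = 1 ⊼ 0 = 1
n5 = n4 ⊽ n2 = 1 ⊽ 1 = 0
n6 = n5 ⊼ x7 = 0 ⊼ 1 = 1
n7 = x5 ⊽ n6 = 0 ⊽ 1 = 0
n8 = ¬n7 = ¬0 = 1
n9 = x3 ⊼ n8 = 1 ⊼ 1 = 0
n10 = x1 ∨ n9 = 0 ∨ 0 = 0
So n10 = 0 as required.

x1=0, x2=1, x3=1, x4=1, x5=0, x6=1, x7=1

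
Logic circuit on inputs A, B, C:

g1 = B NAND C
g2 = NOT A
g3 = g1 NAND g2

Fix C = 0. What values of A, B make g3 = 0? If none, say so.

A=0, B=0

g3 = g1 NAND g2 must be 0, so both g1 = 1 and g2 = 1.
Check with C = 0 and A=0, B=0:
g1 = B NAND C = 0 NAND 0 = 1
g2 = NOT A = NOT 0 = 1
g3 = g1 NAND g2 = 1 NAND 1 = 0
So g3 = 0.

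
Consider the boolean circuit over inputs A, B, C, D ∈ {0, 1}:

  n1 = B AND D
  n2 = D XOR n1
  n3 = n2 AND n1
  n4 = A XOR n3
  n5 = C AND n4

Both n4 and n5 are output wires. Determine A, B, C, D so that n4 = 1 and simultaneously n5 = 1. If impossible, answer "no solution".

A=1, B=1, C=1, D=1

Check with A=1, B=1, C=1, D=1:
n1 = B AND D = 1 AND 1 = 1
n2 = D XOR n1 = 1 XOR 1 = 0
n3 = n2 AND n1 = 0 AND 1 = 0
n4 = A XOR n3 = 1 XOR 0 = 1
n5 = C AND n4 = 1 AND 1 = 1
So n4 = 1 and n5 = 1.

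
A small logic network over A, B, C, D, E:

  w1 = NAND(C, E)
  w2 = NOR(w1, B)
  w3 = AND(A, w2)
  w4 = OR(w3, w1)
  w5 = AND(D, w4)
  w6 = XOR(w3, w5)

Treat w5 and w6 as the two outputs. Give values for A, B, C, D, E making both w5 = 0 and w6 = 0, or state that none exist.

A=0 B=1 C=1 D=1 E=1

Check with A=0 B=1 C=1 D=1 E=1:
w1 = NAND(C, E) = NAND(1, 1) = 0
w2 = NOR(w1, B) = NOR(0, 1) = 0
w3 = AND(A, w2) = AND(0, 0) = 0
w4 = OR(w3, w1) = OR(0, 0) = 0
w5 = AND(D, w4) = AND(1, 0) = 0
w6 = XOR(w3, w5) = XOR(0, 0) = 0
So w5 = 0 and w6 = 0.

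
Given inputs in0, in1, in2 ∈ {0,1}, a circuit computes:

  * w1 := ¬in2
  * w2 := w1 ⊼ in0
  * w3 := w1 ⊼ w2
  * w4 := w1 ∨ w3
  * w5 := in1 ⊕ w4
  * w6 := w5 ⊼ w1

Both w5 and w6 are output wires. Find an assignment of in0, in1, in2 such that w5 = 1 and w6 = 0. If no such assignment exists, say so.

Check with in0=0, in1=0, in2=0:
w1 = ¬in2 = ¬0 = 1
w2 = w1 ⊼ in0 = 1 ⊼ 0 = 1
w3 = w1 ⊼ w2 = 1 ⊼ 1 = 0
w4 = w1 ∨ w3 = 1 ∨ 0 = 1
w5 = in1 ⊕ w4 = 0 ⊕ 1 = 1
w6 = w5 ⊼ w1 = 1 ⊼ 1 = 0
So w5 = 1 and w6 = 0.

in0=0, in1=0, in2=0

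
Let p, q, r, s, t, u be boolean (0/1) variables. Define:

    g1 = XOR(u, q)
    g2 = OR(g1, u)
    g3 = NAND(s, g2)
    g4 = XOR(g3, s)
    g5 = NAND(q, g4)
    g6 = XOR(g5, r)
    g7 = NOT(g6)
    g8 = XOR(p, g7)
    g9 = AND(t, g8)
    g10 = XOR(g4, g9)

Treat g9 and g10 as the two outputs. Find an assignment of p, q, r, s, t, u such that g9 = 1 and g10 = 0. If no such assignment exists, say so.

Check with p=1, q=1, r=1, s=0, t=1, u=0:
g1 = XOR(u, q) = XOR(0, 1) = 1
g2 = OR(g1, u) = OR(1, 0) = 1
g3 = NAND(s, g2) = NAND(0, 1) = 1
g4 = XOR(g3, s) = XOR(1, 0) = 1
g5 = NAND(q, g4) = NAND(1, 1) = 0
g6 = XOR(g5, r) = XOR(0, 1) = 1
g7 = NOT(g6) = NOT 1 = 0
g8 = XOR(p, g7) = XOR(1, 0) = 1
g9 = AND(t, g8) = AND(1, 1) = 1
g10 = XOR(g4, g9) = XOR(1, 1) = 0
So g9 = 1 and g10 = 0.

p=1, q=1, r=1, s=0, t=1, u=0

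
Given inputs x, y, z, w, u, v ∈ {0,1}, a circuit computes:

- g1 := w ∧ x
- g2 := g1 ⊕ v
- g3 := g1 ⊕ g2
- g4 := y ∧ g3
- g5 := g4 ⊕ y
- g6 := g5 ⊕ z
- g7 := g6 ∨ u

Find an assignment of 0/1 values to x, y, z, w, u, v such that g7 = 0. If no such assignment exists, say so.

x=1, y=1, z=0, w=1, u=0, v=1

g7 = g6 ∨ u must be 0, so both g6 = 0 and u = 0.
Check with x=1, y=1, z=0, w=1, u=0, v=1:
g1 = w ∧ x = 1 ∧ 1 = 1
g2 = g1 ⊕ v = 1 ⊕ 1 = 0
g3 = g1 ⊕ g2 = 1 ⊕ 0 = 1
g4 = y ∧ g3 = 1 ∧ 1 = 1
g5 = g4 ⊕ y = 1 ⊕ 1 = 0
g6 = g5 ⊕ z = 0 ⊕ 0 = 0
g7 = g6 ∨ u = 0 ∨ 0 = 0
So g7 = 0 as required.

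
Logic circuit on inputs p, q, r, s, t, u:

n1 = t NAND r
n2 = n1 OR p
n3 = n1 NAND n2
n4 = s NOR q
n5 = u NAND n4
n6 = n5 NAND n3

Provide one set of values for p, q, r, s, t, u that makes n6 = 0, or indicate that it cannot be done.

n6 = n5 NAND n3 must be 0, so both n5 = 1 and n3 = 1.
n5 = u NAND n4 must be 1, so at least one of u, n4 is 0.
Check with p=1 q=0 r=1 s=0 t=1 u=0:
n1 = t NAND r = 1 NAND 1 = 0
n2 = n1 OR p = 0 OR 1 = 1
n3 = n1 NAND n2 = 0 NAND 1 = 1
n4 = s NOR q = 0 NOR 0 = 1
n5 = u NAND n4 = 0 NAND 1 = 1
n6 = n5 NAND n3 = 1 NAND 1 = 0
So n6 = 0 as required.

p=1 q=0 r=1 s=0 t=1 u=0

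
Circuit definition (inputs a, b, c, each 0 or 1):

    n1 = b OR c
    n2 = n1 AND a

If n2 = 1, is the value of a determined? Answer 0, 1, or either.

1

n2 = n1 AND a must be 1, so both n1 = 1 and a = 1.
Every assignment with n2 = 1 has a = 1; there are 3 such assignment(s).
  a=1, b=0, c=1
  a=1, b=1, c=0
  a=1, b=1, c=1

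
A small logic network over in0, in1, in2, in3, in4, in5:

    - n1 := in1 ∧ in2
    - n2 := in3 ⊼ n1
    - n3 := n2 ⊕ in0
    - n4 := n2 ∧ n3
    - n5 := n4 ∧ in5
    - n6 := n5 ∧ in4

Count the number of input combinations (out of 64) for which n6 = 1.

n6 = n5 ∧ in4 must be 1, so both n5 = 1 and in4 = 1.
n5 = n4 ∧ in5 must be 1, so both n4 = 1 and in5 = 1.
n4 = n2 ∧ n3 must be 1, so both n2 = 1 and n3 = 1.
Enumerating the 64 input combinations, 7 give n6 = 1 and 57 give n6 = 0.

7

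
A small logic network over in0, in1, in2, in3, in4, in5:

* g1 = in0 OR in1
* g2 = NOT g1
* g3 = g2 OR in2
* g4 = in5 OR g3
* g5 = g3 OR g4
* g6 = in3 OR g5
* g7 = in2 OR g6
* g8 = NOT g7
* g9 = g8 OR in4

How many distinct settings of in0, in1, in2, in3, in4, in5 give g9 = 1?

35

g9 = g8 OR in4 must be 1, so at least one of g8, in4 is 1.
Enumerating the 64 input combinations, 35 give g9 = 1 and 29 give g9 = 0.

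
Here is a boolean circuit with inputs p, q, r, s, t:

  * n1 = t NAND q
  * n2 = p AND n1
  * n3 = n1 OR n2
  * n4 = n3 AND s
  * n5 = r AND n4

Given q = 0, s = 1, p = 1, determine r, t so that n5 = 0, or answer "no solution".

r=0, t=1

Check with q = 0, s = 1, p = 1 and r=0, t=1:
n1 = t NAND q = 1 NAND 0 = 1
n2 = p AND n1 = 1 AND 1 = 1
n3 = n1 OR n2 = 1 OR 1 = 1
n4 = n3 AND s = 1 AND 1 = 1
n5 = r AND n4 = 0 AND 1 = 0
So n5 = 0.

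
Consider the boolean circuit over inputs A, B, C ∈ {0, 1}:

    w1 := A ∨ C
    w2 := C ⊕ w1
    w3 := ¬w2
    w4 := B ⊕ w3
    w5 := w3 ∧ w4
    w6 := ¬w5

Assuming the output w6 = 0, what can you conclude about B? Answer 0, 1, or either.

0

w6 = ¬w5 must be 0, so w5 = 1.
Every assignment with w6 = 0 has B = 0; there are 3 such assignment(s).
  A=0, B=0, C=0
  A=0, B=0, C=1
  A=1, B=0, C=1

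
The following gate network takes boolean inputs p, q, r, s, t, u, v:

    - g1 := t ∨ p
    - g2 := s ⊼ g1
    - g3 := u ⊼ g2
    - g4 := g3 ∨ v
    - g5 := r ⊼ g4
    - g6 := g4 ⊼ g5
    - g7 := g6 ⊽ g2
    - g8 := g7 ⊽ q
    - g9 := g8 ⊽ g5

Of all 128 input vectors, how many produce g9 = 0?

g9 = g8 ⊽ g5 must be 0, so at least one of g8, g5 is 1.
Enumerating the 128 input combinations, 101 give g9 = 0 and 27 give g9 = 1.

101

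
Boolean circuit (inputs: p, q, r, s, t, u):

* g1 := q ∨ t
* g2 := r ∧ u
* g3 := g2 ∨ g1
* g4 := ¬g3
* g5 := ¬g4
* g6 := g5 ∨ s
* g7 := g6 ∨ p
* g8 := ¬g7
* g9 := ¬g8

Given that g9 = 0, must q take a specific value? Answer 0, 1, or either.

g9 = ¬g8 must be 0, so g8 = 1.
g8 = ¬g7 must be 1, so g7 = 0.
Every assignment with g9 = 0 has q = 0; there are 3 such assignment(s).
  p=0, q=0, r=0, s=0, t=0, u=0
  p=0, q=0, r=0, s=0, t=0, u=1
  p=0, q=0, r=1, s=0, t=0, u=0

0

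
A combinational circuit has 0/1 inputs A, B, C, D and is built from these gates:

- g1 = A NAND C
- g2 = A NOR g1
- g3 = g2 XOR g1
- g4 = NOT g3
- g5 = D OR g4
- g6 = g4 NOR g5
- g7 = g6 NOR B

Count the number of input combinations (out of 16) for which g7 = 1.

5

g7 = g6 NOR B must be 1, so both g6 = 0 and B = 0.
Satisfying assignments:
  A=0, B=0, C=0, D=1
  A=0, B=0, C=1, D=1
  A=1, B=0, C=0, D=1
  A=1, B=0, C=1, D=0
  A=1, B=0, C=1, D=1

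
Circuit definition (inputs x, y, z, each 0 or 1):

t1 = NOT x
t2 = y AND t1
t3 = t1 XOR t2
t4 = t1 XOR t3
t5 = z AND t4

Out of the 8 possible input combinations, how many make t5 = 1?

t5 = z AND t4 must be 1, so both z = 1 and t4 = 1.
Satisfying assignments:
  x=0, y=1, z=1

1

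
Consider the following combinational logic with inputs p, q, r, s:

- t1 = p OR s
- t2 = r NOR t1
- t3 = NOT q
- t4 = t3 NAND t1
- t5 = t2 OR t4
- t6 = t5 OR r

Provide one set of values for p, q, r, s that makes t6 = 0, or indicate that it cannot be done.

t6 = t5 OR r must be 0, so both t5 = 0 and r = 0.
Check with p=1, q=0, r=0, s=0:
t1 = p OR s = 1 OR 0 = 1
t2 = r NOR t1 = 0 NOR 1 = 0
t3 = NOT q = NOT 0 = 1
t4 = t3 NAND t1 = 1 NAND 1 = 0
t5 = t2 OR t4 = 0 OR 0 = 0
t6 = t5 OR r = 0 OR 0 = 0
So t6 = 0 as required.

p=1, q=0, r=0, s=0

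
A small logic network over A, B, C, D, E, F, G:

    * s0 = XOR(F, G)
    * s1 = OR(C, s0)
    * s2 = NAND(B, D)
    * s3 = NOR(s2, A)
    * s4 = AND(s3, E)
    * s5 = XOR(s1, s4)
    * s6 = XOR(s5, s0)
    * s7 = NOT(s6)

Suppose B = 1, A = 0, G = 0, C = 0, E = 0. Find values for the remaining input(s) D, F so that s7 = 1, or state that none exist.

D=0, F=1

s7 = NOT(s6) must be 1, so s6 = 0.
s6 = XOR(s5, s0) must be 0, so s5 and s0 are equal.
Check with B = 1, A = 0, G = 0, C = 0, E = 0 and D=0, F=1:
s0 = XOR(F, G) = XOR(1, 0) = 1
s1 = OR(C, s0) = OR(0, 1) = 1
s2 = NAND(B, D) = NAND(1, 0) = 1
s3 = NOR(s2, A) = NOR(1, 0) = 0
s4 = AND(s3, E) = AND(0, 0) = 0
s5 = XOR(s1, s4) = XOR(1, 0) = 1
s6 = XOR(s5, s0) = XOR(1, 1) = 0
s7 = NOT(s6) = NOT 0 = 1
So s7 = 1.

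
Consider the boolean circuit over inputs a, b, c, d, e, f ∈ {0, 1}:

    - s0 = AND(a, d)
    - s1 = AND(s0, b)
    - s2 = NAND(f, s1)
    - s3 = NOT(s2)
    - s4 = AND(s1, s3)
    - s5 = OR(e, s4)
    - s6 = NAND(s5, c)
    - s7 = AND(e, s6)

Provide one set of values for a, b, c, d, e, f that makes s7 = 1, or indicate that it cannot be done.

Check with a=0, b=1, c=0, d=0, e=1, f=1:
s0 = AND(a, d) = AND(0, 0) = 0
s1 = AND(s0, b) = AND(0, 1) = 0
s2 = NAND(f, s1) = NAND(1, 0) = 1
s3 = NOT(s2) = NOT 1 = 0
s4 = AND(s1, s3) = AND(0, 0) = 0
s5 = OR(e, s4) = OR(1, 0) = 1
s6 = NAND(s5, c) = NAND(1, 0) = 1
s7 = AND(e, s6) = AND(1, 1) = 1
So s7 = 1 as required.

a=0, b=1, c=0, d=0, e=1, f=1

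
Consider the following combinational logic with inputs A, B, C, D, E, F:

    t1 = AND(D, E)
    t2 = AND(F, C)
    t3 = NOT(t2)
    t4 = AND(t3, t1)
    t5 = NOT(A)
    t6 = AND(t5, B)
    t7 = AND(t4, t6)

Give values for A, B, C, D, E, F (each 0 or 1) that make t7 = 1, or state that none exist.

A=0, B=1, C=0, D=1, E=1, F=1

Check with A=0, B=1, C=0, D=1, E=1, F=1:
t1 = AND(D, E) = AND(1, 1) = 1
t2 = AND(F, C) = AND(1, 0) = 0
t3 = NOT(t2) = NOT 0 = 1
t4 = AND(t3, t1) = AND(1, 1) = 1
t5 = NOT(A) = NOT 0 = 1
t6 = AND(t5, B) = AND(1, 1) = 1
t7 = AND(t4, t6) = AND(1, 1) = 1
So t7 = 1 as required.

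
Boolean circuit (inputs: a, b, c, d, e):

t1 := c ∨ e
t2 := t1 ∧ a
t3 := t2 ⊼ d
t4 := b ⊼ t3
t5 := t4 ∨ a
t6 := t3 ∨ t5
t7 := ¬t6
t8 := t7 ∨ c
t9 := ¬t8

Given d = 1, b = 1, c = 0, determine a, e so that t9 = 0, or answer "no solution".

With d = 1, b = 1, c = 0 fixed, none of the 4 settings of a, e give t9 = 0.
For example, with a=1, e=1:
t1 = c ∨ e = 0 ∨ 1 = 1
t2 = t1 ∧ a = 1 ∧ 1 = 1
t3 = t2 ⊼ d = 1 ⊼ 1 = 0
t4 = b ⊼ t3 = 1 ⊼ 0 = 1
t5 = t4 ∨ a = 1 ∨ 1 = 1
t6 = t3 ∨ t5 = 0 ∨ 1 = 1
t7 = ¬t6 = ¬1 = 0
t8 = t7 ∨ c = 0 ∨ 0 = 0
t9 = ¬t8 = ¬0 = 1
giving t9 = 1 ≠ 0.

no solution exists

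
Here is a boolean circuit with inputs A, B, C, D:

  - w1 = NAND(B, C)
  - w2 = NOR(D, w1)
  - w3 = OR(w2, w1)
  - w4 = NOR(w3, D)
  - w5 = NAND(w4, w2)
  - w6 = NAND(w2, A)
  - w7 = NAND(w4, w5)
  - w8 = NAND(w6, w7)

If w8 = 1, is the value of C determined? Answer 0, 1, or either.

1

w8 = NAND(w6, w7) must be 1, so at least one of w6, w7 is 0.
Every assignment with w8 = 1 has C = 1; there are 1 such assignment(s).
  A=1, B=1, C=1, D=0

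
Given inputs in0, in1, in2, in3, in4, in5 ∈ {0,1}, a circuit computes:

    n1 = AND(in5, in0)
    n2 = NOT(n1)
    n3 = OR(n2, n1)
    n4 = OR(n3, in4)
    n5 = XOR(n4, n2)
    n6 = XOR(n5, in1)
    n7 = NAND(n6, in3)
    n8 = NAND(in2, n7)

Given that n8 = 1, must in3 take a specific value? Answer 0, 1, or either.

either

Both values of in3 occur among assignments with n8 = 1:
  in3=0: in0=0, in1=0, in2=0, in3=0, in4=0, in5=0
  in3=1: in0=0, in1=0, in2=0, in3=1, in4=0, in5=0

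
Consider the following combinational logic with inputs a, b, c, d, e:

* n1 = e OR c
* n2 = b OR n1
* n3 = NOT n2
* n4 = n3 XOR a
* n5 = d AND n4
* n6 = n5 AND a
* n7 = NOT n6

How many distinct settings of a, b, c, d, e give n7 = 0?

7

n7 = NOT n6 must be 0, so n6 = 1.
n6 = n5 AND a must be 1, so both n5 = 1 and a = 1.
Enumerating the 32 input combinations, 7 give n7 = 0 and 25 give n7 = 1.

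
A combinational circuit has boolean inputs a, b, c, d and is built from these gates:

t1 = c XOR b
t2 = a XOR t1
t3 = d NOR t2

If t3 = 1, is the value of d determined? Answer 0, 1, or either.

t3 = d NOR t2 must be 1, so both d = 0 and t2 = 0.
t2 = a XOR t1 must be 0, so a and t1 are equal.
Every assignment with t3 = 1 has d = 0; there are 4 such assignment(s).
  a=0, b=0, c=0, d=0
  a=0, b=1, c=1, d=0
  a=1, b=0, c=1, d=0
  a=1, b=1, c=0, d=0

0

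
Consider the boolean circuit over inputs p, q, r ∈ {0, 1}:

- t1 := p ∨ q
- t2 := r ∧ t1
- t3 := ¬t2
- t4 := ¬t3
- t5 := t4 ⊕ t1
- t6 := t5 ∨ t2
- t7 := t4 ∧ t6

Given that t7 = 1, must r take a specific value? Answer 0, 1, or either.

t7 = t4 ∧ t6 must be 1, so both t4 = 1 and t6 = 1.
t4 = ¬t3 must be 1, so t3 = 0.
Every assignment with t7 = 1 has r = 1; there are 3 such assignment(s).
  p=0, q=1, r=1
  p=1, q=0, r=1
  p=1, q=1, r=1

1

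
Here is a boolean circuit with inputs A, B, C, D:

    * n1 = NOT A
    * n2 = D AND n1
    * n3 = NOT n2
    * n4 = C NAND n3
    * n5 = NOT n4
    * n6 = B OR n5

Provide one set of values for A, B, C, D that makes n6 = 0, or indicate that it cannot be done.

A=0 B=0 C=0 D=1

n6 = B OR n5 must be 0, so both B = 0 and n5 = 0.
n5 = NOT n4 must be 0, so n4 = 1.
Check with A=0 B=0 C=0 D=1:
n1 = NOT A = NOT 0 = 1
n2 = D AND n1 = 1 AND 1 = 1
n3 = NOT n2 = NOT 1 = 0
n4 = C NAND n3 = 0 NAND 0 = 1
n5 = NOT n4 = NOT 1 = 0
n6 = B OR n5 = 0 OR 0 = 0
So n6 = 0 as required.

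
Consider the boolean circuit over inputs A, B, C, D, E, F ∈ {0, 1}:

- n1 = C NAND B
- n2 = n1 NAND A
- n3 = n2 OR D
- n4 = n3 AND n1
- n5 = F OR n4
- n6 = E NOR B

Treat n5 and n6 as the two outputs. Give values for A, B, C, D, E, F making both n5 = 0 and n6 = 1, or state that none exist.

A=1, B=0, C=0, D=0, E=0, F=0

Check with A=1, B=0, C=0, D=0, E=0, F=0:
n1 = C NAND B = 0 NAND 0 = 1
n2 = n1 NAND A = 1 NAND 1 = 0
n3 = n2 OR D = 0 OR 0 = 0
n4 = n3 AND n1 = 0 AND 1 = 0
n5 = F OR n4 = 0 OR 0 = 0
n6 = E NOR B = 0 NOR 0 = 1
So n5 = 0 and n6 = 1.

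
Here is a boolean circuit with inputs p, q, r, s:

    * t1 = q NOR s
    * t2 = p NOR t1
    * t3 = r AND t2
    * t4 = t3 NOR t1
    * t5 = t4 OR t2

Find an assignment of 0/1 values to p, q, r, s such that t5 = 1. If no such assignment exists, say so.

p=0, q=0, r=1, s=1

Check with p=0, q=0, r=1, s=1:
t1 = q NOR s = 0 NOR 1 = 0
t2 = p NOR t1 = 0 NOR 0 = 1
t3 = r AND t2 = 1 AND 1 = 1
t4 = t3 NOR t1 = 1 NOR 0 = 0
t5 = t4 OR t2 = 0 OR 1 = 1
So t5 = 1 as required.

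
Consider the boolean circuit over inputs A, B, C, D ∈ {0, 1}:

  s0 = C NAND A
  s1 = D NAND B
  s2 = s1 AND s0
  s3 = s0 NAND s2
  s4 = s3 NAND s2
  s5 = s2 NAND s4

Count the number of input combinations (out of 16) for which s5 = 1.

7

s5 = s2 NAND s4 must be 1, so at least one of s2, s4 is 0.
Enumerating the 16 input combinations, 7 give s5 = 1 and 9 give s5 = 0.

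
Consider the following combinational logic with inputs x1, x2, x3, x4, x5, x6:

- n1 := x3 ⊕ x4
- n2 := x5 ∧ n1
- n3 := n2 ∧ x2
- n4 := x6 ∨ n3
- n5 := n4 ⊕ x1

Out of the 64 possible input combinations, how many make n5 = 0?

n5 = n4 ⊕ x1 must be 0, so n4 and x1 are equal.
Enumerating the 64 input combinations, 32 give n5 = 0 and 32 give n5 = 1.

32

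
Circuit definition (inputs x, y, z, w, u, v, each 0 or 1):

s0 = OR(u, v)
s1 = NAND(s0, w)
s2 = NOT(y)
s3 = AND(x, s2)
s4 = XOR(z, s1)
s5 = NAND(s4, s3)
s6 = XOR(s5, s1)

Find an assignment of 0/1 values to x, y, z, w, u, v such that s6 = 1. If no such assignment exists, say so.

s6 = XOR(s5, s1) must be 1, so s5 and s1 differ.
Check with x=0, y=1, z=0, w=1, u=1, v=0:
s0 = OR(u, v) = OR(1, 0) = 1
s1 = NAND(s0, w) = NAND(1, 1) = 0
s2 = NOT(y) = NOT 1 = 0
s3 = AND(x, s2) = AND(0, 0) = 0
s4 = XOR(z, s1) = XOR(0, 0) = 0
s5 = NAND(s4, s3) = NAND(0, 0) = 1
s6 = XOR(s5, s1) = XOR(1, 0) = 1
So s6 = 1 as required.

x=0, y=1, z=0, w=1, u=1, v=0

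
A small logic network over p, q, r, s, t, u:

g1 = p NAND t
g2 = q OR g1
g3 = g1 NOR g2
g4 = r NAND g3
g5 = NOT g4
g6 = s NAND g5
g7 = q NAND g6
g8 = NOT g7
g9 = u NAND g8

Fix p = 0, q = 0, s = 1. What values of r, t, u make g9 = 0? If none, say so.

no solution exists

With p = 0, q = 0, s = 1 fixed, none of the 8 settings of r, t, u give g9 = 0.
For example, with r=0, t=1, u=0:
g1 = p NAND t = 0 NAND 1 = 1
g2 = q OR g1 = 0 OR 1 = 1
g3 = g1 NOR g2 = 1 NOR 1 = 0
g4 = r NAND g3 = 0 NAND 0 = 1
g5 = NOT g4 = NOT 1 = 0
g6 = s NAND g5 = 1 NAND 0 = 1
g7 = q NAND g6 = 0 NAND 1 = 1
g8 = NOT g7 = NOT 1 = 0
g9 = u NAND g8 = 0 NAND 0 = 1
giving g9 = 1 ≠ 0.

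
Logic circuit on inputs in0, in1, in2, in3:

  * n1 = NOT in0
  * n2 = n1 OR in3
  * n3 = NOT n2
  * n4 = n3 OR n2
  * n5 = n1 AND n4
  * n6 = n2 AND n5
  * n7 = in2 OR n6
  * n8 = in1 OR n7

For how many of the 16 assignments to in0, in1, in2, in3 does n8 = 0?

2

n8 = in1 OR n7 must be 0, so both in1 = 0 and n7 = 0.
n7 = in2 OR n6 must be 0, so both in2 = 0 and n6 = 0.
n6 = n2 AND n5 must be 0, so at least one of n2, n5 is 0.
Satisfying assignments:
  in0=1, in1=0, in2=0, in3=0
  in0=1, in1=0, in2=0, in3=1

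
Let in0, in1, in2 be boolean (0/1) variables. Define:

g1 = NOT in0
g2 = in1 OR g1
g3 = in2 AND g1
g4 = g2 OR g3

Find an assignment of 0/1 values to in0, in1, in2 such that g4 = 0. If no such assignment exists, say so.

in0=1, in1=0, in2=1

g4 = g2 OR g3 must be 0, so both g2 = 0 and g3 = 0.
Check with in0=1, in1=0, in2=1:
g1 = NOT in0 = NOT 1 = 0
g2 = in1 OR g1 = 0 OR 0 = 0
g3 = in2 AND g1 = 1 AND 0 = 0
g4 = g2 OR g3 = 0 OR 0 = 0
So g4 = 0 as required.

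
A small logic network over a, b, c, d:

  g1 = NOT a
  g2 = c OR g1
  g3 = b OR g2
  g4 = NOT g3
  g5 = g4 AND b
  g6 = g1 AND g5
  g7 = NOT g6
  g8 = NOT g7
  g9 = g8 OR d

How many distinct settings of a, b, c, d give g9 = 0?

8

g9 = g8 OR d must be 0, so both g8 = 0 and d = 0.
Enumerating the 16 input combinations, 8 give g9 = 0 and 8 give g9 = 1.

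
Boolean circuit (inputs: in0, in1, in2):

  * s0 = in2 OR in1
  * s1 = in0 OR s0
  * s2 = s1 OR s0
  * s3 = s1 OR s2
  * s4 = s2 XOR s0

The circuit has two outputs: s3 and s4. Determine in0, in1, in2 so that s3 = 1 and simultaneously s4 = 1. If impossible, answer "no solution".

in0=1, in1=0, in2=0

Check with in0=1, in1=0, in2=0:
s0 = in2 OR in1 = 0 OR 0 = 0
s1 = in0 OR s0 = 1 OR 0 = 1
s2 = s1 OR s0 = 1 OR 0 = 1
s3 = s1 OR s2 = 1 OR 1 = 1
s4 = s2 XOR s0 = 1 XOR 0 = 1
So s3 = 1 and s4 = 1.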